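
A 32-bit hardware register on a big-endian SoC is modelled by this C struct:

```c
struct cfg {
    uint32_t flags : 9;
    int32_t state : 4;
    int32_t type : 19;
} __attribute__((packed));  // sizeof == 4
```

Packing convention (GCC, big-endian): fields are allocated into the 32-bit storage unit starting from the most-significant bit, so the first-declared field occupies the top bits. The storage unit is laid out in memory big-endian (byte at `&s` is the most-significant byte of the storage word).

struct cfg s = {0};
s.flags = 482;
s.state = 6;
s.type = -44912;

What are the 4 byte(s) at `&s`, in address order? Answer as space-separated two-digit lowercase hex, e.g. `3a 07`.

flags:9 = 482 → 0x1e2 << 23 → word 0xf1000000
state:4 = 6 → 0x6 << 19 → word 0xf1300000
type:19 = -44912 → 0x75090 << 0 → word 0xf1375090
word = 0xf1375090 → big-endian bytes:
  [0]=0xf1  [1]=0x37  [2]=0x50  [3]=0x90

f1 37 50 90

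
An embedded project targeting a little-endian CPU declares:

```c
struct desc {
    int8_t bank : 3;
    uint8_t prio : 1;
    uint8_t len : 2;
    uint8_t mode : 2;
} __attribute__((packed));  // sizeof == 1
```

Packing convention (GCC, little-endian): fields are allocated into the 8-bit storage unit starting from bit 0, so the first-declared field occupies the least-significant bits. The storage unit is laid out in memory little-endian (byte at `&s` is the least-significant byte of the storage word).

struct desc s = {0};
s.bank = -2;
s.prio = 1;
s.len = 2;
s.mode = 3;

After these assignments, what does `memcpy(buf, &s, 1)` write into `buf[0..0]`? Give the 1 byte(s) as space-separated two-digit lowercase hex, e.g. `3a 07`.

ee

[0+:3] bank=-2 & 0x7 = 0x6; word=0x06
[3+:1] prio=1 & 0x1 = 0x1; word=0x0e
[4+:2] len=2 & 0x3 = 0x2; word=0x2e
[6+:2] mode=3 & 0x3 = 0x3; word=0xee
word = 0xee → little-endian bytes:
  [0]=0xee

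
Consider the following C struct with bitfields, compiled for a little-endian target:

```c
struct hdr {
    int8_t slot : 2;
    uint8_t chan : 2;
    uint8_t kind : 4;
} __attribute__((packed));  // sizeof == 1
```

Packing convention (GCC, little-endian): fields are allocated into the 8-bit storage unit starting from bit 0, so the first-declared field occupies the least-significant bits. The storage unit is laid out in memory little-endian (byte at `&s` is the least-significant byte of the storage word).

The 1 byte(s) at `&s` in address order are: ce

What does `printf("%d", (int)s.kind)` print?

[0]=0xce (little-endian) → word 0xce
slot [0+:2] = (word>>0) & 0x3 = 2
chan [2+:2] = (word>>2) & 0x3 = 3
kind [4+:4] = (word>>4) & 0xf = 12  ←

12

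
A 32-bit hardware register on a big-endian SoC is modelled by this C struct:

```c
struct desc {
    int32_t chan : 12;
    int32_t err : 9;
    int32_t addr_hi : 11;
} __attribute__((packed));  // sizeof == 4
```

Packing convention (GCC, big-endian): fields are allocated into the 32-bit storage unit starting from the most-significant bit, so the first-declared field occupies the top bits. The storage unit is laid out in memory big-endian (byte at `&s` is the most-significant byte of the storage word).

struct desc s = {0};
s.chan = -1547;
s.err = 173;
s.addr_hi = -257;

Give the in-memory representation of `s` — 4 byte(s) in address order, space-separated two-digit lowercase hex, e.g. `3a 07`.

[20+:12] chan=-1547 & 0xfff = 0x9f5; word=0x9f500000
[11+:9] err=173 & 0x1ff = 0xad; word=0x9f556800
[0+:11] addr_hi=-257 & 0x7ff = 0x6ff; word=0x9f556eff
word = 0x9f556eff → big-endian bytes:
  [0]=0x9f  [1]=0x55  [2]=0x6e  [3]=0xff

9f 55 6e ff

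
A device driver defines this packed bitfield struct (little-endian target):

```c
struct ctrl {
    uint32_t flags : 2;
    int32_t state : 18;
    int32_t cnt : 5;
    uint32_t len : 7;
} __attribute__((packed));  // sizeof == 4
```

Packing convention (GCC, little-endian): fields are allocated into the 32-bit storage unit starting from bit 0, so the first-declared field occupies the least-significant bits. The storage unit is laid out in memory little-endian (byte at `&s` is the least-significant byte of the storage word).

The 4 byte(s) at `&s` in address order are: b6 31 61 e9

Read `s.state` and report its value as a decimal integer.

19565

[0]=0xb6 [1]=0x31 [2]=0x61 [3]=0xe9 (little-endian) → word 0xe96131b6
flags [0+:2] = (word>>0) & 0x3 = 2
state [2+:18] = (word>>2) & 0x3ffff = 19565  ←
cnt [20+:5] = (word>>20) & 0x1f = 22
len [25+:7] = (word>>25) & 0x7f = 116
state signed 18b, MSB=0: value = 19565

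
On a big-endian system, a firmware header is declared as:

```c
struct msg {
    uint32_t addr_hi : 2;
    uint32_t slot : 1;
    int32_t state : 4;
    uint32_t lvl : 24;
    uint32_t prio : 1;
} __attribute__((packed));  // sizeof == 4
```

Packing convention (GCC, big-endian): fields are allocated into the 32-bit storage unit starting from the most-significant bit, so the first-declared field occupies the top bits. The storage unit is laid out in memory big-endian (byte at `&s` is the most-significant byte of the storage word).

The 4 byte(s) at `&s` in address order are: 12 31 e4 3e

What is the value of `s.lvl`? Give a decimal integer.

1634847

[0]=0x12 [1]=0x31 [2]=0xe4 [3]=0x3e (big-endian) → word 0x1231e43e
addr_hi:2 @ bit 30 → (0x1231e43e>>30)&0x3 = 0x0
slot:1 @ bit 29 → (0x1231e43e>>29)&0x1 = 0x0
state:4 @ bit 25 → (0x1231e43e>>25)&0xf = 0x9
lvl:24 @ bit 1 → (0x1231e43e>>1)&0xffffff = 0x18f21f  ←
prio:1 @ bit 0 → (0x1231e43e>>0)&0x1 = 0x0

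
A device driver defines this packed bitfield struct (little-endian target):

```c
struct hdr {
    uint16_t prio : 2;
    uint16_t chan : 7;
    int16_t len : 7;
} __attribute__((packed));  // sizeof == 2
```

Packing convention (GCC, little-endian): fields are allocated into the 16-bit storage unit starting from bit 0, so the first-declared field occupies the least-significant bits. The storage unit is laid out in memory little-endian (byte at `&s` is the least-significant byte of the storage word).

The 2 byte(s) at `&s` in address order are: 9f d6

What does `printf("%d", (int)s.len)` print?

[0]=0x9f [1]=0xd6 (little-endian) → word 0xd69f
prio:2 @ bit 0 → (0xd69f>>0)&0x3 = 0x3
chan:7 @ bit 2 → (0xd69f>>2)&0x7f = 0x27
len:7 @ bit 9 → (0xd69f>>9)&0x7f = 0x6b  ←
len signed 7b, MSB=1: 107 - 128 = -21

-21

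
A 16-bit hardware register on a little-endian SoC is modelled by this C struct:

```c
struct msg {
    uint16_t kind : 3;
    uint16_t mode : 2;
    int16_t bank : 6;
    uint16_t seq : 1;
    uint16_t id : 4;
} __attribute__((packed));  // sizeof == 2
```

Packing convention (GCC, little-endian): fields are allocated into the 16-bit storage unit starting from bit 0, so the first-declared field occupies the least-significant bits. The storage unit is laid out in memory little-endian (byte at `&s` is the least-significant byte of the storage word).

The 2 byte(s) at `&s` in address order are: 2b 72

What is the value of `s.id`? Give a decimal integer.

7

[0]=0x2b [1]=0x72 (little-endian) → word 0x722b
kind:3 @ bit 0 → (0x722b>>0)&0x7 = 0x3
mode:2 @ bit 3 → (0x722b>>3)&0x3 = 0x1
bank:6 @ bit 5 → (0x722b>>5)&0x3f = 0x11
seq:1 @ bit 11 → (0x722b>>11)&0x1 = 0x0
id:4 @ bit 12 → (0x722b>>12)&0xf = 0x7  ←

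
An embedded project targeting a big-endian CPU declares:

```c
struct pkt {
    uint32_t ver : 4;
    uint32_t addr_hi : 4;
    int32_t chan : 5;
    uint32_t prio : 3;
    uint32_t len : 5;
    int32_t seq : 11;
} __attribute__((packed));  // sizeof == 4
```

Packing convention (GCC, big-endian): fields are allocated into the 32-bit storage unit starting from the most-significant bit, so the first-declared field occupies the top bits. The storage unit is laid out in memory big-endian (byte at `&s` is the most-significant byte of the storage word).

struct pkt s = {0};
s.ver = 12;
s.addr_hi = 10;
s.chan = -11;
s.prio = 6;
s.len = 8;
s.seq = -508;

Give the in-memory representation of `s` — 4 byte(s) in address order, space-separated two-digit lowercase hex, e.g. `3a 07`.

[28+:4] ver=12 & 0xf = 0xc; word=0xc0000000
[24+:4] addr_hi=10 & 0xf = 0xa; word=0xca000000
[19+:5] chan=-11 & 0x1f = 0x15; word=0xcaa80000
[16+:3] prio=6 & 0x7 = 0x6; word=0xcaae0000
[11+:5] len=8 & 0x1f = 0x8; word=0xcaae4000
[0+:11] seq=-508 & 0x7ff = 0x604; word=0xcaae4604
word = 0xcaae4604 → big-endian bytes:
  [0]=0xca  [1]=0xae  [2]=0x46  [3]=0x04

ca ae 46 04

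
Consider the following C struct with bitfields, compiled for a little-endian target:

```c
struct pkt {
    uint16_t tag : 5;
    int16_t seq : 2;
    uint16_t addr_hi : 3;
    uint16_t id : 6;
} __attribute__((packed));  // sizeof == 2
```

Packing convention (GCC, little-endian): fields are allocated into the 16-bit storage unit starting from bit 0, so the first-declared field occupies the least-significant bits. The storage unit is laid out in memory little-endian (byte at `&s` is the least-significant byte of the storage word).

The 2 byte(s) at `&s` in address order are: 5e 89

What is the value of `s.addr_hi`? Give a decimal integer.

2

[0]=0x5e [1]=0x89 (little-endian) → word 0x895e
tag [0+:5] = (word>>0) & 0x1f = 30
seq [5+:2] = (word>>5) & 0x3 = 2
addr_hi [7+:3] = (word>>7) & 0x7 = 2  ←
id [10+:6] = (word>>10) & 0x3f = 34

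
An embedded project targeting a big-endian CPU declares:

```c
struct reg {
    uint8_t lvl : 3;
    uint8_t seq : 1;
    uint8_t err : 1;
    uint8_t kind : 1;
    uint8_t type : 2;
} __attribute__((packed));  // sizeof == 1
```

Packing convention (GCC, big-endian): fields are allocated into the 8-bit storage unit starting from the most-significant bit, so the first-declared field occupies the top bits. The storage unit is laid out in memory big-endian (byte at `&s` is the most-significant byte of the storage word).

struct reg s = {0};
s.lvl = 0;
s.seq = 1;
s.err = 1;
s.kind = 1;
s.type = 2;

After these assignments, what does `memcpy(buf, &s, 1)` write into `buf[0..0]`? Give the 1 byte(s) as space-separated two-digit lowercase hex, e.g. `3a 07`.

[5+:3] lvl=0 & 0x7 = 0x0; word=0x00
[4+:1] seq=1 & 0x1 = 0x1; word=0x10
[3+:1] err=1 & 0x1 = 0x1; word=0x18
[2+:1] kind=1 & 0x1 = 0x1; word=0x1c
[0+:2] type=2 & 0x3 = 0x2; word=0x1e
word = 0x1e → big-endian bytes:
  [0]=0x1e

1e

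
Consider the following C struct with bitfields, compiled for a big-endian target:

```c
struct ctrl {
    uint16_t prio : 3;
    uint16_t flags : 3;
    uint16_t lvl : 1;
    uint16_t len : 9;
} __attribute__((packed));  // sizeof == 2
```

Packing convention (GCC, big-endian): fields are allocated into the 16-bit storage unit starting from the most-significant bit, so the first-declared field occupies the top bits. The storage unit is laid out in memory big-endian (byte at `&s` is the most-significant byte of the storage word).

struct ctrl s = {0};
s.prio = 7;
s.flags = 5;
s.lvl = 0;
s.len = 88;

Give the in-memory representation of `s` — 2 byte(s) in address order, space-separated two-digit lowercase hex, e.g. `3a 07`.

prio (3b) val=7 bits=0x7 at bit 13: 0xe000
flags (3b) val=5 bits=0x5 at bit 10: 0xf400
lvl (1b) val=0 bits=0x0 at bit 9: 0xf400
len (9b) val=88 bits=0x58 at bit 0: 0xf458
word = 0xf458 → big-endian bytes:
  [0]=0xf4  [1]=0x58

f4 58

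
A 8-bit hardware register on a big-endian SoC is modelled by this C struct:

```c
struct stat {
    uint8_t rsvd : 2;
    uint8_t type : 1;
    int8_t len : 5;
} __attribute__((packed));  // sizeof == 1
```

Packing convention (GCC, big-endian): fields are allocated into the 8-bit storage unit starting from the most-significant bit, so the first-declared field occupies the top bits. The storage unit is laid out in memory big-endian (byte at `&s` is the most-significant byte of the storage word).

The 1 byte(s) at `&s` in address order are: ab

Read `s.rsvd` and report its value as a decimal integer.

2

[0]=0xab (big-endian) → word 0xab
rsvd [6+:2] = (word>>6) & 0x3 = 2  ←
type [5+:1] = (word>>5) & 0x1 = 1
len [0+:5] = (word>>0) & 0x1f = 11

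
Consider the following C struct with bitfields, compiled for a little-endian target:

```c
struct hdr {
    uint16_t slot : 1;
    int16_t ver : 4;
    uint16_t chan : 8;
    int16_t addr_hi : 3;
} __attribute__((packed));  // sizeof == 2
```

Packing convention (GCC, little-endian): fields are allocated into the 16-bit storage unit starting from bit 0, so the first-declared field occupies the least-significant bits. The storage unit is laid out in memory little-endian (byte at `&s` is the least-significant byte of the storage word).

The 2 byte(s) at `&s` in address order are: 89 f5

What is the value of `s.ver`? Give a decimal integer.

[0]=0x89 [1]=0xf5 (little-endian) → word 0xf589
slot [0+:1] = (word>>0) & 0x1 = 1
ver [1+:4] = (word>>1) & 0xf = 4  ←
chan [5+:8] = (word>>5) & 0xff = 172
addr_hi [13+:3] = (word>>13) & 0x7 = 7
ver signed 4b, MSB=0: value = 4

4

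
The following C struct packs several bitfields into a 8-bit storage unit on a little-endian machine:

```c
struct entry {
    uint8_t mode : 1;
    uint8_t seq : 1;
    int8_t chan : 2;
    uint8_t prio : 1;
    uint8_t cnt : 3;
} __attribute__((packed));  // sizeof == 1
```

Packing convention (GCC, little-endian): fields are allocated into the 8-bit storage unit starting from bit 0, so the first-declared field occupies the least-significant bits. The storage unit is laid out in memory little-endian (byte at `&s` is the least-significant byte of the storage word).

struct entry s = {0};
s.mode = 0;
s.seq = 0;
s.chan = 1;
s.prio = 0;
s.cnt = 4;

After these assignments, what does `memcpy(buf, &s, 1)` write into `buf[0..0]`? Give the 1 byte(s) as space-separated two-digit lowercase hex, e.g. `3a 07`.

mode (1b) val=0 bits=0x0 at bit 0: 0x00
seq (1b) val=0 bits=0x0 at bit 1: 0x00
chan (2b) val=1 bits=0x1 at bit 2: 0x04
prio (1b) val=0 bits=0x0 at bit 4: 0x04
cnt (3b) val=4 bits=0x4 at bit 5: 0x84
word = 0x84 → little-endian bytes:
  [0]=0x84

84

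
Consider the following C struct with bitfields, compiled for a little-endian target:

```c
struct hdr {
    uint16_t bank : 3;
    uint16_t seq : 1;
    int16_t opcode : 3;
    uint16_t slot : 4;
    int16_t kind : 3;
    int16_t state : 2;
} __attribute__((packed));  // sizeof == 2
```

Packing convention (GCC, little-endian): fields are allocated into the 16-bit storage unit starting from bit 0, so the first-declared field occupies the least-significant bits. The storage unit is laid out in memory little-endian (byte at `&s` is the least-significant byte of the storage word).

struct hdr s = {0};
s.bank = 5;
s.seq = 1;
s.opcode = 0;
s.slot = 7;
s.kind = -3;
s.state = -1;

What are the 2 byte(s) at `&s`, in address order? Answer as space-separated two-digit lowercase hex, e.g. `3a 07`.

bank:3 = 5 → 0x5 << 0 → word 0x0005
seq:1 = 1 → 0x1 << 3 → word 0x000d
opcode:3 = 0 → 0x0 << 4 → word 0x000d
slot:4 = 7 → 0x7 << 7 → word 0x038d
kind:3 = -3 → 0x5 << 11 → word 0x2b8d
state:2 = -1 → 0x3 << 14 → word 0xeb8d
word = 0xeb8d → little-endian bytes:
  [0]=0x8d  [1]=0xeb

8d eb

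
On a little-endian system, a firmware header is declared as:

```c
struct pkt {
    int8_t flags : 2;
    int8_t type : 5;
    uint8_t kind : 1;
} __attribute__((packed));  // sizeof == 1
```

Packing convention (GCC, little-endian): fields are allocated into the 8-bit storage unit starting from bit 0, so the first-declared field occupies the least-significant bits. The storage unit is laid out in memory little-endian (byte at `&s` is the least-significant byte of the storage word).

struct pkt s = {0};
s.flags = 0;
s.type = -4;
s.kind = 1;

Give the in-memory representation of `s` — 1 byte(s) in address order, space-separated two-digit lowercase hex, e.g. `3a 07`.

f0

flags (2b) val=0 bits=0x0 at bit 0: 0x00
type (5b) val=-4 bits=0x1c at bit 2: 0x70
kind (1b) val=1 bits=0x1 at bit 7: 0xf0
word = 0xf0 → little-endian bytes:
  [0]=0xf0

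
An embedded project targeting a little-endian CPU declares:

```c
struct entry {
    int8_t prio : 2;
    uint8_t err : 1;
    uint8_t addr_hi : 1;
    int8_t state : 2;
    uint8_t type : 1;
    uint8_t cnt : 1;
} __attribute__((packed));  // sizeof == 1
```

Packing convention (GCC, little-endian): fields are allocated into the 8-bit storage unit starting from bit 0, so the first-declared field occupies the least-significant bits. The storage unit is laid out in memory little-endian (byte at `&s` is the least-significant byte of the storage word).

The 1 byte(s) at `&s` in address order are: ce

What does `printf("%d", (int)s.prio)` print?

[0]=0xce (little-endian) → word 0xce
prio [0+:2] = (word>>0) & 0x3 = 2  ←
err [2+:1] = (word>>2) & 0x1 = 1
addr_hi [3+:1] = (word>>3) & 0x1 = 1
state [4+:2] = (word>>4) & 0x3 = 0
type [6+:1] = (word>>6) & 0x1 = 1
cnt [7+:1] = (word>>7) & 0x1 = 1
prio signed 2b, MSB=1: 2 - 4 = -2

-2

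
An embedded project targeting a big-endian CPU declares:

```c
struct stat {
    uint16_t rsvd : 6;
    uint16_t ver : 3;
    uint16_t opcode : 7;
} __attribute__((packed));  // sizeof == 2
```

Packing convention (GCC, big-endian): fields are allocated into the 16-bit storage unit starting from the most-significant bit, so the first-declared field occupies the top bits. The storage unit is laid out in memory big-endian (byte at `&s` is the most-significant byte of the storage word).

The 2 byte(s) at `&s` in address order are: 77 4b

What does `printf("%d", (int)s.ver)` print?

6

[0]=0x77 [1]=0x4b (big-endian) → word 0x774b
rsvd:6 @ bit 10 → (0x774b>>10)&0x3f = 0x1d
ver:3 @ bit 7 → (0x774b>>7)&0x7 = 0x6  ←
opcode:7 @ bit 0 → (0x774b>>0)&0x7f = 0x4b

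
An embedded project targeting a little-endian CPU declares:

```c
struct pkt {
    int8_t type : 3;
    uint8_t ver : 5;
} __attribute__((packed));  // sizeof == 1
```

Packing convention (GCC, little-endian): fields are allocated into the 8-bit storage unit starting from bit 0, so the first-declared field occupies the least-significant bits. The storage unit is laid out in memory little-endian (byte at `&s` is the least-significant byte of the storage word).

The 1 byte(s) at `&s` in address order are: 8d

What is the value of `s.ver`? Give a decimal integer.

17

[0]=0x8d (little-endian) → word 0x8d
type [0+:3] = (word>>0) & 0x7 = 5
ver [3+:5] = (word>>3) & 0x1f = 17  ←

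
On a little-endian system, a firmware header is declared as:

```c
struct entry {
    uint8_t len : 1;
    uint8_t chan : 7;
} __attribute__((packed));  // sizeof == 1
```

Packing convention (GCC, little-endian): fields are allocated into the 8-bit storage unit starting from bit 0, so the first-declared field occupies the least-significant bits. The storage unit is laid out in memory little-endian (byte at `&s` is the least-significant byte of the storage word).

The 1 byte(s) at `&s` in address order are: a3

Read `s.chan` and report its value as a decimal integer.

[0]=0xa3 (little-endian) → word 0xa3
len:1 @ bit 0 → (0xa3>>0)&0x1 = 0x1
chan:7 @ bit 1 → (0xa3>>1)&0x7f = 0x51  ←

81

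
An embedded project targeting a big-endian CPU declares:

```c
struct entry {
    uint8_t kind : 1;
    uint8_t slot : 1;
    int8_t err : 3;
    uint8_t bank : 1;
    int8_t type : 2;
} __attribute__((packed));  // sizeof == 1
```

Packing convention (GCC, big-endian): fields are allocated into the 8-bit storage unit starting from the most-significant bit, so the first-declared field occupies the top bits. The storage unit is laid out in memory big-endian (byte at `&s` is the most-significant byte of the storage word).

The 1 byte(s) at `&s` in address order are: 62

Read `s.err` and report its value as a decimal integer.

-4

[0]=0x62 (big-endian) → word 0x62
kind [7+:1] = (word>>7) & 0x1 = 0
slot [6+:1] = (word>>6) & 0x1 = 1
err [3+:3] = (word>>3) & 0x7 = 4  ←
bank [2+:1] = (word>>2) & 0x1 = 0
type [0+:2] = (word>>0) & 0x3 = 2
err signed 3b, MSB=1: 4 - 8 = -4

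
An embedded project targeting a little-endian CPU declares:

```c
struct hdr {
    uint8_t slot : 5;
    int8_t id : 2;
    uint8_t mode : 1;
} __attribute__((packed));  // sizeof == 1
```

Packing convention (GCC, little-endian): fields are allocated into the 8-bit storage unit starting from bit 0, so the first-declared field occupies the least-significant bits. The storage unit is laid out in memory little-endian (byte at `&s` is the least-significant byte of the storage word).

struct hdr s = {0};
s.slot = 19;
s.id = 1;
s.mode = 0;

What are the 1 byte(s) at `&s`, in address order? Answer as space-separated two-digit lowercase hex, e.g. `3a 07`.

33

slot (5b) val=19 bits=0x13 at bit 0: 0x13
id (2b) val=1 bits=0x1 at bit 5: 0x33
mode (1b) val=0 bits=0x0 at bit 7: 0x33
word = 0x33 → little-endian bytes:
  [0]=0x33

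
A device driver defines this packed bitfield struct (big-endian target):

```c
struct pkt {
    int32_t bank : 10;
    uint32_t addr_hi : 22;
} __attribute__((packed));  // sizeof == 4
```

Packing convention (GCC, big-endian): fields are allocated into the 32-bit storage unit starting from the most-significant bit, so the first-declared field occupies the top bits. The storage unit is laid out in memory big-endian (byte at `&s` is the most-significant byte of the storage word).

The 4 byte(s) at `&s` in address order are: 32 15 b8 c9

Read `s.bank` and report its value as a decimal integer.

[0]=0x32 [1]=0x15 [2]=0xb8 [3]=0xc9 (big-endian) → word 0x3215b8c9
bank:10 @ bit 22 → (0x3215b8c9>>22)&0x3ff = 0xc8  ←
addr_hi:22 @ bit 0 → (0x3215b8c9>>0)&0x3fffff = 0x15b8c9
bank signed 10b, MSB=0: value = 200

200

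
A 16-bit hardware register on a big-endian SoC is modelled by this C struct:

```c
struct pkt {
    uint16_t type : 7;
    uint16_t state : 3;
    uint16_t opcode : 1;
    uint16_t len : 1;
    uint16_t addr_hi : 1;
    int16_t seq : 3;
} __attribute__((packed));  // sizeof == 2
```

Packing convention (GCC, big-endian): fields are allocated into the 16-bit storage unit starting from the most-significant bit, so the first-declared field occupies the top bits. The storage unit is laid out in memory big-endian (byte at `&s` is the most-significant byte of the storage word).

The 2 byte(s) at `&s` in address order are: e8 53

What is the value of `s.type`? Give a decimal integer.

[0]=0xe8 [1]=0x53 (big-endian) → word 0xe853
type [9+:7] = (word>>9) & 0x7f = 116  ←
state [6+:3] = (word>>6) & 0x7 = 1
opcode [5+:1] = (word>>5) & 0x1 = 0
len [4+:1] = (word>>4) & 0x1 = 1
addr_hi [3+:1] = (word>>3) & 0x1 = 0
seq [0+:3] = (word>>0) & 0x7 = 3

116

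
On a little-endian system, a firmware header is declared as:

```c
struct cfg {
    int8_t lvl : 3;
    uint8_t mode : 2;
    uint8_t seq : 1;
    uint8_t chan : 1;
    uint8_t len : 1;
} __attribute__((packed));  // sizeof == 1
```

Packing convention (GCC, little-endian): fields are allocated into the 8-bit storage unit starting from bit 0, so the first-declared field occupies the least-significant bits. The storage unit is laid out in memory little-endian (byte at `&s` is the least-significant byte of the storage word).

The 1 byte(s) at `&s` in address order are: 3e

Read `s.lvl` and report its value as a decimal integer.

-2

[0]=0x3e (little-endian) → word 0x3e
lvl [0+:3] = (word>>0) & 0x7 = 6  ←
mode [3+:2] = (word>>3) & 0x3 = 3
seq [5+:1] = (word>>5) & 0x1 = 1
chan [6+:1] = (word>>6) & 0x1 = 0
len [7+:1] = (word>>7) & 0x1 = 0
lvl signed 3b, MSB=1: 6 - 8 = -2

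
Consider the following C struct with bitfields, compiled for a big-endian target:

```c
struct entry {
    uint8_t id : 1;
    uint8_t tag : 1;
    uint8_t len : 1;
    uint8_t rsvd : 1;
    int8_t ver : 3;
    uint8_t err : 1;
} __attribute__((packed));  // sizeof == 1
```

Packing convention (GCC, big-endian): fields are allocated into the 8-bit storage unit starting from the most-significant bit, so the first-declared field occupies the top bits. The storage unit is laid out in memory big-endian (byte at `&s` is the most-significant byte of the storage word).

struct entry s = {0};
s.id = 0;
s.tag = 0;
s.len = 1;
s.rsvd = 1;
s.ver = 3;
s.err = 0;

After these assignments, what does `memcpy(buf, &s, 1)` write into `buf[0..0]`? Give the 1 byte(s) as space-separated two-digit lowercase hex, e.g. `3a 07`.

id (1b) val=0 bits=0x0 at bit 7: 0x00
tag (1b) val=0 bits=0x0 at bit 6: 0x00
len (1b) val=1 bits=0x1 at bit 5: 0x20
rsvd (1b) val=1 bits=0x1 at bit 4: 0x30
ver (3b) val=3 bits=0x3 at bit 1: 0x36
err (1b) val=0 bits=0x0 at bit 0: 0x36
word = 0x36 → big-endian bytes:
  [0]=0x36

36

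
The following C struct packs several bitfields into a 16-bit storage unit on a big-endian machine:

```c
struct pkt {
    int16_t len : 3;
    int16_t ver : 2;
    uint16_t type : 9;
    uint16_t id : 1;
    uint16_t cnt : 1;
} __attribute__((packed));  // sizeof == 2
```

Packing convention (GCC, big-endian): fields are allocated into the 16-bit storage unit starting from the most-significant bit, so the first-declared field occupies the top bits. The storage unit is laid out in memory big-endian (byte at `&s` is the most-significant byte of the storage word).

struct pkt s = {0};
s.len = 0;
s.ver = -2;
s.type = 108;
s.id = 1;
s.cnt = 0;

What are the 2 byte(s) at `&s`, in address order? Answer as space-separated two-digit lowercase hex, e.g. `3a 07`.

11 b2

[13+:3] len=0 & 0x7 = 0x0; word=0x0000
[11+:2] ver=-2 & 0x3 = 0x2; word=0x1000
[2+:9] type=108 & 0x1ff = 0x6c; word=0x11b0
[1+:1] id=1 & 0x1 = 0x1; word=0x11b2
[0+:1] cnt=0 & 0x1 = 0x0; word=0x11b2
word = 0x11b2 → big-endian bytes:
  [0]=0x11  [1]=0xb2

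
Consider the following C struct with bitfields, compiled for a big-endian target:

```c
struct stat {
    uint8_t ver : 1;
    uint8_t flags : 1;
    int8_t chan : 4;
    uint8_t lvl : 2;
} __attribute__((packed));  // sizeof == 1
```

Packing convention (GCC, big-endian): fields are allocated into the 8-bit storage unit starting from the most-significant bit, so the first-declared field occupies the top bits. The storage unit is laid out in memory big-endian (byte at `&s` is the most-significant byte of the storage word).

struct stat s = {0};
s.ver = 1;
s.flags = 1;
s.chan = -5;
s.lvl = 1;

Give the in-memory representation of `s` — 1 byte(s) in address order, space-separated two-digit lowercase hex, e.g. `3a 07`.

ed

ver:1 = 1 → 0x1 << 7 → word 0x80
flags:1 = 1 → 0x1 << 6 → word 0xc0
chan:4 = -5 → 0xb << 2 → word 0xec
lvl:2 = 1 → 0x1 << 0 → word 0xed
word = 0xed → big-endian bytes:
  [0]=0xed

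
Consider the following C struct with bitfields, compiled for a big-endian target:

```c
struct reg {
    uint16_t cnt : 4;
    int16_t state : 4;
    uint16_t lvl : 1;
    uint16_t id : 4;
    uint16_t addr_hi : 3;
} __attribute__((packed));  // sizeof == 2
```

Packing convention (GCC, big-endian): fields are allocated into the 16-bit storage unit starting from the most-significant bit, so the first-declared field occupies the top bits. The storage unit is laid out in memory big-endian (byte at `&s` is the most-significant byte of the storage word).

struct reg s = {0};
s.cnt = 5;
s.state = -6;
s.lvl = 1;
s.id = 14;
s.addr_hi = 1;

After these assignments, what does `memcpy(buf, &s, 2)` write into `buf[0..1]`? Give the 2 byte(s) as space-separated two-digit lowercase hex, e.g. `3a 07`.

[12+:4] cnt=5 & 0xf = 0x5; word=0x5000
[8+:4] state=-6 & 0xf = 0xa; word=0x5a00
[7+:1] lvl=1 & 0x1 = 0x1; word=0x5a80
[3+:4] id=14 & 0xf = 0xe; word=0x5af0
[0+:3] addr_hi=1 & 0x7 = 0x1; word=0x5af1
word = 0x5af1 → big-endian bytes:
  [0]=0x5a  [1]=0xf1

5a f1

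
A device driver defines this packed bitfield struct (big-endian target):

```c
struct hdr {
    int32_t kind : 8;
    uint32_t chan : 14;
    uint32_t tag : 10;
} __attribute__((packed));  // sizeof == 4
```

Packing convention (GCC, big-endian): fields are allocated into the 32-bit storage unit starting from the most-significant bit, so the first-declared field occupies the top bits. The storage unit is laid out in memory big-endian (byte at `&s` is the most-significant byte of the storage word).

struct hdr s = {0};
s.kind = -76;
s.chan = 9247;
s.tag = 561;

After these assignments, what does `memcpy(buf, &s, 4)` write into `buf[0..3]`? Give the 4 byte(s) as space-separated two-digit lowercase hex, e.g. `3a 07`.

kind:8 = -76 → 0xb4 << 24 → word 0xb4000000
chan:14 = 9247 → 0x241f << 10 → word 0xb4907c00
tag:10 = 561 → 0x231 << 0 → word 0xb4907e31
word = 0xb4907e31 → big-endian bytes:
  [0]=0xb4  [1]=0x90  [2]=0x7e  [3]=0x31

b4 90 7e 31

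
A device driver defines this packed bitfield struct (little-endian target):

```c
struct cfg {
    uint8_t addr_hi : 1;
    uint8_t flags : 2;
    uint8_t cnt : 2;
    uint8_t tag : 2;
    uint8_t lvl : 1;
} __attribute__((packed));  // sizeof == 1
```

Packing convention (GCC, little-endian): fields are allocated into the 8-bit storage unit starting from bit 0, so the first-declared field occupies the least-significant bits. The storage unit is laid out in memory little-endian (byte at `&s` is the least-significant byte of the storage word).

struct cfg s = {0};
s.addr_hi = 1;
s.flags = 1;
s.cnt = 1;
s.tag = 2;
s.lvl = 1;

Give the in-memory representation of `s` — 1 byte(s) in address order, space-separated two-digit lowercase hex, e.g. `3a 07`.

addr_hi (1b) val=1 bits=0x1 at bit 0: 0x01
flags (2b) val=1 bits=0x1 at bit 1: 0x03
cnt (2b) val=1 bits=0x1 at bit 3: 0x0b
tag (2b) val=2 bits=0x2 at bit 5: 0x4b
lvl (1b) val=1 bits=0x1 at bit 7: 0xcb
word = 0xcb → little-endian bytes:
  [0]=0xcb

cb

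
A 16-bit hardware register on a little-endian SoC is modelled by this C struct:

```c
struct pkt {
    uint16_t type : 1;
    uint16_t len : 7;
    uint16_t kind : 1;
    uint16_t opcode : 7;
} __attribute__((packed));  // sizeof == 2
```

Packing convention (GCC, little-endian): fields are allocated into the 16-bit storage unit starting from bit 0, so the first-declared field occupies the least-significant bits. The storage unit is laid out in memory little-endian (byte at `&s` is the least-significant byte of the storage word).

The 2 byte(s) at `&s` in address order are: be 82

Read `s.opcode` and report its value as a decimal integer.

[0]=0xbe [1]=0x82 (little-endian) → word 0x82be
type [0+:1] = (word>>0) & 0x1 = 0
len [1+:7] = (word>>1) & 0x7f = 95
kind [8+:1] = (word>>8) & 0x1 = 0
opcode [9+:7] = (word>>9) & 0x7f = 65  ←

65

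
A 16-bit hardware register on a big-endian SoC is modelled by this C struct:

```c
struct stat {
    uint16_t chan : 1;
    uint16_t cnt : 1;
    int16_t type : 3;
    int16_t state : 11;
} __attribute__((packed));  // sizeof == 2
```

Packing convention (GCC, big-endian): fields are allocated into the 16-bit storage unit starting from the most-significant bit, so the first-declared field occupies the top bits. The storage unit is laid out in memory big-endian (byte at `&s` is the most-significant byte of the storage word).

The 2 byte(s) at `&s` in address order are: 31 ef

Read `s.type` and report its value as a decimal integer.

[0]=0x31 [1]=0xef (big-endian) → word 0x31ef
chan [15+:1] = (word>>15) & 0x1 = 0
cnt [14+:1] = (word>>14) & 0x1 = 0
type [11+:3] = (word>>11) & 0x7 = 6  ←
state [0+:11] = (word>>0) & 0x7ff = 495
type signed 3b, MSB=1: 6 - 8 = -2

-2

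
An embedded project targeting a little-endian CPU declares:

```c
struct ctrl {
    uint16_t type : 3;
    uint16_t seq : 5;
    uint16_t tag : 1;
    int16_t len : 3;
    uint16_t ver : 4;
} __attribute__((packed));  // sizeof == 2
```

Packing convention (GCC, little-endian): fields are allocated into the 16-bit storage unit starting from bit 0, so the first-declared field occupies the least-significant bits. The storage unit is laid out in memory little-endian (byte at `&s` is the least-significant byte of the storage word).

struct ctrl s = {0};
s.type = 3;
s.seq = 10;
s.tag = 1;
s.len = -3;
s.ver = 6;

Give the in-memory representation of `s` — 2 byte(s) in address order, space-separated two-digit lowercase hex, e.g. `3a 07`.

53 6b

[0+:3] type=3 & 0x7 = 0x3; word=0x0003
[3+:5] seq=10 & 0x1f = 0xa; word=0x0053
[8+:1] tag=1 & 0x1 = 0x1; word=0x0153
[9+:3] len=-3 & 0x7 = 0x5; word=0x0b53
[12+:4] ver=6 & 0xf = 0x6; word=0x6b53
word = 0x6b53 → little-endian bytes:
  [0]=0x53  [1]=0x6b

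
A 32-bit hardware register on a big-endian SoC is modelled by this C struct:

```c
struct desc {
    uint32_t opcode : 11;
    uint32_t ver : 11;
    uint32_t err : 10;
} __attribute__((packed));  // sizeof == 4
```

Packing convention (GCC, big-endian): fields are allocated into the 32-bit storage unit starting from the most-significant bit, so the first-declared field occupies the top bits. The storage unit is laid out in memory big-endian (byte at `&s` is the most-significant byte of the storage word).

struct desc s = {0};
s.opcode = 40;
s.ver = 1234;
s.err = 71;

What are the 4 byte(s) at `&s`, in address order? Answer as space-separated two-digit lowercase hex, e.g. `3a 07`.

05 13 48 47

opcode (11b) val=40 bits=0x28 at bit 21: 0x05000000
ver (11b) val=1234 bits=0x4d2 at bit 10: 0x05134800
err (10b) val=71 bits=0x47 at bit 0: 0x05134847
word = 0x05134847 → big-endian bytes:
  [0]=0x05  [1]=0x13  [2]=0x48  [3]=0x47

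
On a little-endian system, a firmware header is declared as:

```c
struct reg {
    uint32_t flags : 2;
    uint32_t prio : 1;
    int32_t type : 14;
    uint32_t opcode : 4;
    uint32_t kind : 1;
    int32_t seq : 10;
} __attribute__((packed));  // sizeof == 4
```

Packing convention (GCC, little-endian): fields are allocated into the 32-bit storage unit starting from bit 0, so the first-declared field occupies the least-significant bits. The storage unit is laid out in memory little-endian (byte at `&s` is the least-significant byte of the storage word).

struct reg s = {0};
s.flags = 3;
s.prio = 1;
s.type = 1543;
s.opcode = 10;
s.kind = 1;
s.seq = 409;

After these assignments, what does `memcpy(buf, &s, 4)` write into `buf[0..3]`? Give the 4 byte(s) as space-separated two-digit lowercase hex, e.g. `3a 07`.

flags:2 = 3 → 0x3 << 0 → word 0x00000003
prio:1 = 1 → 0x1 << 2 → word 0x00000007
type:14 = 1543 → 0x607 << 3 → word 0x0000303f
opcode:4 = 10 → 0xa << 17 → word 0x0014303f
kind:1 = 1 → 0x1 << 21 → word 0x0034303f
seq:10 = 409 → 0x199 << 22 → word 0x6674303f
word = 0x6674303f → little-endian bytes:
  [0]=0x3f  [1]=0x30  [2]=0x74  [3]=0x66

3f 30 74 66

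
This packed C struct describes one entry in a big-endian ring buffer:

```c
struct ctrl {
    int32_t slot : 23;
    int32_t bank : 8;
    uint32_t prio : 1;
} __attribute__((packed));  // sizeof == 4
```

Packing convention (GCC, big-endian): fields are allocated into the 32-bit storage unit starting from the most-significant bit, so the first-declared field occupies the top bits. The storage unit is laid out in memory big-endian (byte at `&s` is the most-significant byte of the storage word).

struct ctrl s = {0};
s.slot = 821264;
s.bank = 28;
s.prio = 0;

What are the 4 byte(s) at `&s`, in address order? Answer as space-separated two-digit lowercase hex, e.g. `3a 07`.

19 10 20 38

slot (23b) val=821264 bits=0xc8810 at bit 9: 0x19102000
bank (8b) val=28 bits=0x1c at bit 1: 0x19102038
prio (1b) val=0 bits=0x0 at bit 0: 0x19102038
word = 0x19102038 → big-endian bytes:
  [0]=0x19  [1]=0x10  [2]=0x20  [3]=0x38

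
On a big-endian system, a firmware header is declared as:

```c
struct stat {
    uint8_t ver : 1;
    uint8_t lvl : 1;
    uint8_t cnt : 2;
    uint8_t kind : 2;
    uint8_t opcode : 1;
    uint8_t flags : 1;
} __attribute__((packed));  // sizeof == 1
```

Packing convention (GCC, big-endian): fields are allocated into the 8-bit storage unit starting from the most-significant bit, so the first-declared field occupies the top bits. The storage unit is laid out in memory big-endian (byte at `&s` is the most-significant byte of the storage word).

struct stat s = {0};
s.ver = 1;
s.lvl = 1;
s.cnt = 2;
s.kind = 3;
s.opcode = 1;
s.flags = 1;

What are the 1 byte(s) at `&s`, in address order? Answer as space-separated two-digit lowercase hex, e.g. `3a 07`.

ef

ver (1b) val=1 bits=0x1 at bit 7: 0x80
lvl (1b) val=1 bits=0x1 at bit 6: 0xc0
cnt (2b) val=2 bits=0x2 at bit 4: 0xe0
kind (2b) val=3 bits=0x3 at bit 2: 0xec
opcode (1b) val=1 bits=0x1 at bit 1: 0xee
flags (1b) val=1 bits=0x1 at bit 0: 0xef
word = 0xef → big-endian bytes:
  [0]=0xef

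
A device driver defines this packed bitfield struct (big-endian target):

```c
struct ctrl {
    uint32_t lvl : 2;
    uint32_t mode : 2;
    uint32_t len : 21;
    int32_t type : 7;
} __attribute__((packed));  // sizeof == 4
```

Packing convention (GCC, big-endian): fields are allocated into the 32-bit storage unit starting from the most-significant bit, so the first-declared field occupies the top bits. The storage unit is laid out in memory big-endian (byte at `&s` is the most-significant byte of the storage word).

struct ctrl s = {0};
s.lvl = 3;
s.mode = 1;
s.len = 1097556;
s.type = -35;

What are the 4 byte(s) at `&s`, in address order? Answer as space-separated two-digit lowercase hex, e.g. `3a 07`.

d8 5f aa 5d

lvl (2b) val=3 bits=0x3 at bit 30: 0xc0000000
mode (2b) val=1 bits=0x1 at bit 28: 0xd0000000
len (21b) val=1097556 bits=0x10bf54 at bit 7: 0xd85faa00
type (7b) val=-35 bits=0x5d at bit 0: 0xd85faa5d
word = 0xd85faa5d → big-endian bytes:
  [0]=0xd8  [1]=0x5f  [2]=0xaa  [3]=0x5d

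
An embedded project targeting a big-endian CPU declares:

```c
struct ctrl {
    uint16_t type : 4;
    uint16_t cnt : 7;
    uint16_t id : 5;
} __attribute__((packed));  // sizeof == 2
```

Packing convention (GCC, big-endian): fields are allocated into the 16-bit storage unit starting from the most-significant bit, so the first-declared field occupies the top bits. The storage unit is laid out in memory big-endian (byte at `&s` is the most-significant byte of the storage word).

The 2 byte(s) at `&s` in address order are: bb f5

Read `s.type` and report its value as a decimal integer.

[0]=0xbb [1]=0xf5 (big-endian) → word 0xbbf5
type:4 @ bit 12 → (0xbbf5>>12)&0xf = 0xb  ←
cnt:7 @ bit 5 → (0xbbf5>>5)&0x7f = 0x5f
id:5 @ bit 0 → (0xbbf5>>0)&0x1f = 0x15

11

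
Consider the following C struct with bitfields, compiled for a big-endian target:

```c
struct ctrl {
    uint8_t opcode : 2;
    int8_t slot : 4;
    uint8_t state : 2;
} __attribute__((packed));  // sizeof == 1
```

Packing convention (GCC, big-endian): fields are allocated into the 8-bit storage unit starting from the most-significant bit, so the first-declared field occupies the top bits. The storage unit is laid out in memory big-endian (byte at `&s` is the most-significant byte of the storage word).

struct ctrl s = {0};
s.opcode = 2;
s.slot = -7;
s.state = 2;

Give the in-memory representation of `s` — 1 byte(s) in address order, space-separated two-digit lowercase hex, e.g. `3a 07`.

a6

opcode:2 = 2 → 0x2 << 6 → word 0x80
slot:4 = -7 → 0x9 << 2 → word 0xa4
state:2 = 2 → 0x2 << 0 → word 0xa6
word = 0xa6 → big-endian bytes:
  [0]=0xa6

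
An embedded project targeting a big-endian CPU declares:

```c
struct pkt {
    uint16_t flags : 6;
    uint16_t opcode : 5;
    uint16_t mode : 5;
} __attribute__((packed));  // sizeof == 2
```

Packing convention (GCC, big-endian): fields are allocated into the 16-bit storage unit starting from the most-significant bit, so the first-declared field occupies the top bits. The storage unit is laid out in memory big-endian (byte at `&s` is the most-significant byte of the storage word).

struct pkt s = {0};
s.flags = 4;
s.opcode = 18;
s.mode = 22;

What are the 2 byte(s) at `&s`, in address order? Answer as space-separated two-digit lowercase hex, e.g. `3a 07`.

12 56

flags (6b) val=4 bits=0x4 at bit 10: 0x1000
opcode (5b) val=18 bits=0x12 at bit 5: 0x1240
mode (5b) val=22 bits=0x16 at bit 0: 0x1256
word = 0x1256 → big-endian bytes:
  [0]=0x12  [1]=0x56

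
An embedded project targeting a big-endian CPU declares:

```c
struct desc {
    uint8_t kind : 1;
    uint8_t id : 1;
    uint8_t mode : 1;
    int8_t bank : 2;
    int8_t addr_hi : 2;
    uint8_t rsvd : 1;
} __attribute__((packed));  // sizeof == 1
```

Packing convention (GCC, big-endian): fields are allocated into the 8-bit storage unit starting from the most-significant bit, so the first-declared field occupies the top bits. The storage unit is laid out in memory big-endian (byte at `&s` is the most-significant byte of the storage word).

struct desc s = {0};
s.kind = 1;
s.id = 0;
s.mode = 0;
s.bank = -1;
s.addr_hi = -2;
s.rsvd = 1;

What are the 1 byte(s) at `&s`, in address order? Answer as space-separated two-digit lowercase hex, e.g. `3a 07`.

9d

kind:1 = 1 → 0x1 << 7 → word 0x80
id:1 = 0 → 0x0 << 6 → word 0x80
mode:1 = 0 → 0x0 << 5 → word 0x80
bank:2 = -1 → 0x3 << 3 → word 0x98
addr_hi:2 = -2 → 0x2 << 1 → word 0x9c
rsvd:1 = 1 → 0x1 << 0 → word 0x9d
word = 0x9d → big-endian bytes:
  [0]=0x9d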